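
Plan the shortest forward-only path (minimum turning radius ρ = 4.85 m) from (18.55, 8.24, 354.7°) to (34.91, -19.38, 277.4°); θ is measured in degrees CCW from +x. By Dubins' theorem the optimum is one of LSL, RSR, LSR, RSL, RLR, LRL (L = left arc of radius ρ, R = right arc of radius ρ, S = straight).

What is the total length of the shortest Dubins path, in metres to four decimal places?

Let ψ = atan2(Δy, Δx) = atan2(-27.62, 16.36) = -59.3607° be the start→goal bearing.
Normalize: d = |goal − start| / ρ = 32.101620/4.85 = 6.618891, α = (θ_start − ψ) mod 360° = 54.0607° = 0.943537 rad, β = (θ_goal − ψ) mod 360° = 336.7607° = 5.877583 rad.
Common terms: sin α = 0.809639, cos α = 0.586928, sin β = -0.394572, cos β = 0.918865, cos(α−β) = 0.219846, d² = 43.809714. Work in radians in the unit-radius frame; every candidate has L = ρ·(t + p + q).
LSL: p² = 2 + d² − 2cos(α−β) + 2d(sin α − sin β) = 61.311110; p = √p² = 7.830141; φ = atan2(cos β − cos α, d + sin α − sin β) = 0.042405 rad; t = (φ − α) mod 2π = 5.382053 rad, q = (β − φ) mod 2π = 5.835178 rad → L = 4.85·(5.382053 + 7.830141 + 5.835178) = 4.85·19.047372 = 92.379755 m
RSR: p² = 2 + d² − 2cos(α−β) + 2d(sin β − sin α) = 29.428933; p = √p² = 5.424844; φ = atan2(cos α − cos β, d − sin α + sin β) = -0.061227 rad; t = (α − φ) mod 2π = 1.004764 rad, q = (φ − β) mod 2π = 0.344376 rad → L = 4.85·(1.004764 + 5.424844 + 0.344376) = 4.85·6.773984 = 32.853820 m
LSR: p² = d² − 2 + 2cos(α−β) + 2d(sin α + sin β) = 47.743975; p = √p² = 6.909701; φ = atan2(−cos α − cos β, d + sin α + sin β) − atan2(−2, p) = 0.070857 rad; t = (φ − α) mod 2π = 5.410505 rad, q = (φ − β) mod 2π = 0.476459 rad → L = 4.85·(5.410505 + 6.909701 + 0.476459) = 4.85·12.796665 = 62.063825 m
RSL: p² = d² − 2 + 2cos(α−β) − 2d(sin α + sin β) = 36.754838; p = √p² = 6.062577; φ = atan2(cos α + cos β, d − sin α − sin β) − atan2(2, p) = -0.080535 rad; t = (α − φ) mod 2π = 1.024073 rad, q = (β − φ) mod 2π = 5.958119 rad → L = 4.85·(1.024073 + 6.062577 + 5.958119) = 4.85·13.044768 = 63.267126 m
RLR: c = (6 − d² + 2cos(α−β) + 2d(sin α − sin β))/8 = -2.678617, |c| > 1 → infeasible
LRL: c = (6 − d² + 2cos(α−β) − 2d(sin α − sin β))/8 = -6.663889, |c| > 1 → infeasible
Shortest: RSR with L = 32.853820 m ≈ 32.8538 m

32.8538 m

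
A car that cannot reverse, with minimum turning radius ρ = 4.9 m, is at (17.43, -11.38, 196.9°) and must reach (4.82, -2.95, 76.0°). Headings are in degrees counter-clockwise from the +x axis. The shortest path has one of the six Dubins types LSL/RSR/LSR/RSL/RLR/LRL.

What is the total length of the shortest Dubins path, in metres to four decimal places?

Let ψ = atan2(Δy, Δx) = atan2(8.43, -12.61) = 146.2366° be the start→goal bearing.
Normalize: d = |goal − start| / ρ = 15.168289/4.9 = 3.095569, α = (θ_start − ψ) mod 360° = 50.6634° = 0.884243 rad, β = (θ_goal − ψ) mod 360° = 289.7634° = 5.057325 rad.
Common terms: sin α = 0.773435, cos α = 0.633875, sin β = -0.941097, cos β = 0.338137, cos(α−β) = -0.513541, d² = 9.582549. Work in radians in the unit-radius frame; every candidate has L = ρ·(t + p + q).
LSL: p² = 2 + d² − 2cos(α−β) + 2d(sin α − sin β) = 23.224539; p = √p² = 4.819184; φ = atan2(cos β − cos α, d + sin α − sin β) = -0.061405 rad; t = (φ − α) mod 2π = 5.337537 rad, q = (β − φ) mod 2π = 5.118731 rad → L = 4.9·(5.337537 + 4.819184 + 5.118731) = 4.9·15.275452 = 74.849715 m
RSR: p² = 2 + d² − 2cos(α−β) + 2d(sin β − sin α) = 1.994724; p = √p² = 1.412347; φ = atan2(cos α − cos β, d − sin α + sin β) = 0.210956 rad; t = (α − φ) mod 2π = 0.673287 rad, q = (φ − β) mod 2π = 1.436816 rad → L = 4.9·(0.673287 + 1.412347 + 1.436816) = 4.9·3.522450 = 17.260005 m
LSR: p² = d² − 2 + 2cos(α−β) + 2d(sin α + sin β) = 5.517451; p = √p² = 2.348926; φ = atan2(−cos α − cos β, d + sin α + sin β) − atan2(−2, p) = 0.384803 rad; t = (φ − α) mod 2π = 5.783746 rad, q = (φ − β) mod 2π = 1.610663 rad → L = 4.9·(5.783746 + 2.348926 + 1.610663) = 4.9·9.743334 = 47.742339 m
RSL: p² = d² − 2 + 2cos(α−β) − 2d(sin α + sin β) = 7.593482; p = √p² = 2.755627; φ = atan2(cos α + cos β, d − sin α − sin β) − atan2(2, p) = -0.338325 rad; t = (α − φ) mod 2π = 1.222568 rad, q = (β − φ) mod 2π = 5.395650 rad → L = 4.9·(1.222568 + 2.755627 + 5.395650) = 4.9·9.373845 = 45.931841 m
RLR: c = (6 − d² + 2cos(α−β) + 2d(sin α − sin β))/8 = 0.750660; p = 2π − arccos c = 5.561449 rad; φ = atan2(cos α − cos β, d − sin α + sin β) = 0.210956 rad; t = (α − φ + p/2) mod 2π = 3.454012 rad, q = (α − β − t + p) mod 2π = 4.217540 rad → L = 4.9·(3.454012 + 5.561449 + 4.217540) = 4.9·13.233001 = 64.841703 m
LRL: c = (6 − d² + 2cos(α−β) − 2d(sin α − sin β))/8 = -1.903067, |c| > 1 → infeasible
Shortest: RSR with L = 17.260005 m ≈ 17.2600 m

17.2600 m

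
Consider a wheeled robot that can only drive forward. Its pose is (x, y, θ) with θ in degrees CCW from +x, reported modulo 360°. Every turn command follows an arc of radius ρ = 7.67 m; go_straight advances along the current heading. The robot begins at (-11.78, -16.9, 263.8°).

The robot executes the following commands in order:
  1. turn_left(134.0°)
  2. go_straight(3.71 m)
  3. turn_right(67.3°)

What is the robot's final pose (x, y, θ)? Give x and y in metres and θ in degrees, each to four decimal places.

set_pose: (x, y, θ) = (-11.7800, -16.9000, 263.8000°), ρ = 7.67
turn_left(134.0°): centre at ρ to the left, rotate +134.0° → (0.5461, -23.7888, 397.8000° ≡ 37.8000°)
go_straight(3.71): x += 3.71·cos θ, y += 3.71·sin θ → (3.4776, -21.5150, 37.8000°)
turn_right(67.3°): centre at ρ to the right, rotate −67.3° → (11.9555, -20.8998, -29.5000° ≡ 330.5000°)

(11.9555, -20.8998, 330.5000°)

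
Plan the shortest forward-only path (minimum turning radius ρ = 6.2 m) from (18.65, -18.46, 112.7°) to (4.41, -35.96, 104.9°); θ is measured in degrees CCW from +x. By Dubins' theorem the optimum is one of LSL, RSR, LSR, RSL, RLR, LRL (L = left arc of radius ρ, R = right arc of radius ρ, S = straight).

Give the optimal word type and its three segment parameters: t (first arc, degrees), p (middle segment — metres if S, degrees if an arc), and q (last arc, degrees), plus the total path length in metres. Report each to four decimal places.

Let ψ = atan2(Δy, Δx) = atan2(-17.50, -14.24) = -129.1357° be the start→goal bearing.
Normalize: d = |goal − start| / ρ = 22.561640/6.2 = 3.638974, α = (θ_start − ψ) mod 360° = 241.8357° = 4.220830 rad, β = (θ_goal − ψ) mod 360° = 234.0357° = 4.084694 rad.
Common terms: sin α = -0.881598, cos α = -0.472001, sin β = -0.809384, cos β = -0.587280, cos(α−β) = 0.990748, d² = 13.242133. Work in radians in the unit-radius frame; every candidate has L = ρ·(t + p + q).
LSL: p² = 2 + d² − 2cos(α−β) + 2d(sin α − sin β) = 12.735064; p = √p² = 3.568622; φ = atan2(cos β − cos α, d + sin α − sin β) = -0.032309 rad; t = (φ − α) mod 2π = 2.030046 rad, q = (β − φ) mod 2π = 4.117004 rad → L = 6.2·(2.030046 + 3.568622 + 4.117004) = 6.2·9.715672 = 60.237165 m
RSR: p² = 2 + d² − 2cos(α−β) + 2d(sin β − sin α) = 13.786211; p = √p² = 3.712979; φ = atan2(cos α − cos β, d − sin α + sin β) = 0.031053 rad; t = (α − φ) mod 2π = 4.189777 rad, q = (φ − β) mod 2π = 2.229544 rad → L = 6.2·(4.189777 + 3.712979 + 2.229544) = 6.2·10.132300 = 62.820259 m
LSR: p² = d² − 2 + 2cos(α−β) + 2d(sin α + sin β) = 0.916752; p = √p² = 0.957472; φ = atan2(−cos α − cos β, d + sin α + sin β) − atan2(−2, p) = 1.622360 rad; t = (φ − α) mod 2π = 3.684716 rad, q = (φ − β) mod 2π = 3.820851 rad → L = 6.2·(3.684716 + 0.957472 + 3.820851) = 6.2·8.463039 = 52.470840 m
RSL: p² = d² − 2 + 2cos(α−β) − 2d(sin α + sin β) = 25.530505; p = √p² = 5.052772; φ = atan2(cos α + cos β, d − sin α − sin β) − atan2(2, p) = -0.573085 rad; t = (α − φ) mod 2π = 4.793915 rad, q = (β − φ) mod 2π = 4.657779 rad → L = 6.2·(4.793915 + 5.052772 + 4.657779) = 6.2·14.504465 = 89.927685 m
RLR: c = (6 − d² + 2cos(α−β) + 2d(sin α − sin β))/8 = -0.723276; p = 2π − arccos c = 3.903854 rad; φ = atan2(cos α − cos β, d − sin α + sin β) = 0.031053 rad; t = (α − φ + p/2) mod 2π = 6.141704 rad, q = (α − β − t + p) mod 2π = 4.181471 rad → L = 6.2·(6.141704 + 3.903854 + 4.181471) = 6.2·14.227029 = 88.207577 m
LRL: c = (6 − d² + 2cos(α−β) − 2d(sin α − sin β))/8 = -0.591883; p = 2π − arccos c = 4.078996 rad; φ = atan2(cos β − cos α, d + sin α − sin β) = -0.032309 rad; t = (φ − α + p/2) mod 2π = 4.069544 rad, q = (β − α − t + p) mod 2π = 6.156502 rad → L = 6.2·(4.069544 + 4.078996 + 6.156502) = 6.2·14.305042 = 88.691258 m
Shortest: LSR with L = 52.470840 m ≈ 52.4708 m
Convert LSR to answer units (arcs ×180/π): t = 3.684716·180/π = 211.1187°, p = ρ·p = 6.2·0.957472 = 5.9363 m, q = 3.820851·180/π = 218.9187°, L = 52.4708 m.

LSR: t = 211.1187°, p = 5.9363 m, q = 218.9187°, L = 52.4708 m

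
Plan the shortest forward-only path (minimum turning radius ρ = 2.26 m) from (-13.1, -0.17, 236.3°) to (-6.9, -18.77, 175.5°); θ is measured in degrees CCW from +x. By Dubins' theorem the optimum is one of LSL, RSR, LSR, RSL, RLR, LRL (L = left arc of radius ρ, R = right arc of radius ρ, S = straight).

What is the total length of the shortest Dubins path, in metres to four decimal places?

22.7676 m

Let ψ = atan2(Δy, Δx) = atan2(-18.60, 6.20) = -71.5651° be the start→goal bearing.
Normalize: d = |goal − start| / ρ = 19.606121/2.26 = 8.675275, α = (θ_start − ψ) mod 360° = 307.8651° = 5.373259 rad, β = (θ_goal − ψ) mod 360° = 247.0651° = 4.312099 rad.
Common terms: sin α = -0.789459, cos α = 0.613804, sin β = -0.920948, cos β = -0.389686, cos(α−β) = 0.487860, d² = 75.260396. Work in radians in the unit-radius frame; every candidate has L = ρ·(t + p + q).
LSL: p² = 2 + d² − 2cos(α−β) + 2d(sin α − sin β) = 78.566088; p = √p² = 8.863751; φ = atan2(cos β − cos α, d + sin α − sin β) = -0.113456 rad; t = (φ − α) mod 2π = 0.796471 rad, q = (β − φ) mod 2π = 4.425555 rad → L = 2.26·(0.796471 + 8.863751 + 4.425555) = 2.26·14.085776 = 31.833855 m
RSR: p² = 2 + d² − 2cos(α−β) + 2d(sin β − sin α) = 74.003266; p = √p² = 8.602515; φ = atan2(cos α − cos β, d − sin α + sin β) = 0.116917 rad; t = (α − φ) mod 2π = 5.256342 rad, q = (φ − β) mod 2π = 2.088004 rad → L = 2.26·(5.256342 + 8.602515 + 2.088004) = 2.26·15.946861 = 36.039905 m
LSR: p² = d² − 2 + 2cos(α−β) + 2d(sin α + sin β) = 44.559622; p = √p² = 6.675299; φ = atan2(−cos α − cos β, d + sin α + sin β) − atan2(−2, p) = 0.258934 rad; t = (φ − α) mod 2π = 1.168860 rad, q = (φ − β) mod 2π = 2.230020 rad → L = 2.26·(1.168860 + 6.675299 + 2.230020) = 2.26·10.074180 = 22.767646 m
RSL: p² = d² − 2 + 2cos(α−β) − 2d(sin α + sin β) = 103.912609; p = √p² = 10.193753; φ = atan2(cos α + cos β, d − sin α − sin β) − atan2(2, p) = -0.172162 rad; t = (α − φ) mod 2π = 5.545420 rad, q = (β − φ) mod 2π = 4.484260 rad → L = 2.26·(5.545420 + 10.193753 + 4.484260) = 2.26·20.223434 = 45.704961 m
RLR: c = (6 − d² + 2cos(α−β) + 2d(sin α − sin β))/8 = -8.250408, |c| > 1 → infeasible
LRL: c = (6 − d² + 2cos(α−β) − 2d(sin α − sin β))/8 = -8.820761, |c| > 1 → infeasible
Shortest: LSR with L = 22.767646 m ≈ 22.7676 m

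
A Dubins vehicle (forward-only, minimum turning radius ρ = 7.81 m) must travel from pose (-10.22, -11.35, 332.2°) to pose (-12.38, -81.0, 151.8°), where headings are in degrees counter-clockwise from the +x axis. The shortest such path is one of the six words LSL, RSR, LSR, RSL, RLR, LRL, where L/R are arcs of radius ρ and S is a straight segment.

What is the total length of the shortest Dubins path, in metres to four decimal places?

80.6878 m

Let ψ = atan2(Δy, Δx) = atan2(-69.65, -2.16) = -91.7763° be the start→goal bearing.
Normalize: d = |goal − start| / ρ = 69.683485/7.81 = 8.922341, α = (θ_start − ψ) mod 360° = 63.9763° = 1.116597 rad, β = (θ_goal − ψ) mod 360° = 243.5763° = 4.251208 rad.
Common terms: sin α = 0.898613, cos α = 0.438743, sin β = -0.895528, cos β = -0.445006, cos(α−β) = -0.999976, d² = 79.608173. Work in radians in the unit-radius frame; every candidate has L = ρ·(t + p + q).
LSL: p² = 2 + d² − 2cos(α−β) + 2d(sin α − sin β) = 115.623990; p = √p² = 10.752860; φ = atan2(cos β − cos α, d + sin α − sin β) = -0.082280 rad; t = (φ − α) mod 2π = 5.084308 rad, q = (β − φ) mod 2π = 4.333489 rad → L = 7.81·(5.084308 + 10.752860 + 4.333489) = 7.81·20.170656 = 157.532825 m
RSR: p² = 2 + d² − 2cos(α−β) + 2d(sin β − sin α) = 51.592259; p = √p² = 7.182775; φ = atan2(cos α − cos β, d − sin α + sin β) = 0.123350 rad; t = (α − φ) mod 2π = 0.993247 rad, q = (φ − β) mod 2π = 2.155327 rad → L = 7.81·(0.993247 + 7.182775 + 2.155327) = 7.81·10.331349 = 80.687837 m
LSR: p² = d² − 2 + 2cos(α−β) + 2d(sin α + sin β) = 75.663271; p = √p² = 8.698464; φ = atan2(−cos α − cos β, d + sin α + sin β) − atan2(−2, p) = 0.226699 rad; t = (φ − α) mod 2π = 5.393288 rad, q = (φ − β) mod 2π = 2.258676 rad → L = 7.81·(5.393288 + 8.698464 + 2.258676) = 7.81·16.350428 = 127.696841 m
RSL: p² = d² − 2 + 2cos(α−β) − 2d(sin α + sin β) = 75.553173; p = √p² = 8.692133; φ = atan2(cos α + cos β, d − sin α − sin β) − atan2(2, p) = -0.226859 rad; t = (α − φ) mod 2π = 1.343456 rad, q = (β − φ) mod 2π = 4.478067 rad → L = 7.81·(1.343456 + 8.692133 + 4.478067) = 7.81·14.513656 = 113.351656 m
RLR: c = (6 − d² + 2cos(α−β) + 2d(sin α − sin β))/8 = -5.449032, |c| > 1 → infeasible
LRL: c = (6 − d² + 2cos(α−β) − 2d(sin α − sin β))/8 = -13.452999, |c| > 1 → infeasible
Shortest: RSR with L = 80.687837 m ≈ 80.6878 m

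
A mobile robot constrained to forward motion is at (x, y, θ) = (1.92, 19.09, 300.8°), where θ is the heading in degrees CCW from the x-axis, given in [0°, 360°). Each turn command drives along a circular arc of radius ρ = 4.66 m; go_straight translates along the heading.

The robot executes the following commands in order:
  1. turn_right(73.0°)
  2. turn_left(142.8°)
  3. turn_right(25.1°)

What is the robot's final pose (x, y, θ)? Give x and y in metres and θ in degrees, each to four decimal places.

set_pose: (x, y, θ) = (1.9200, 19.0900, 300.8000°), ρ = 4.66
turn_right(73.0°): centre at ρ to the right, rotate −73.0° → (1.3694, 13.5737, 227.8000°)
turn_left(142.8°): centre at ρ to the left, rotate +142.8° → (5.6788, 5.8630, 370.6000° ≡ 10.6000°)
turn_right(25.1°): centre at ρ to the right, rotate −25.1° → (7.7027, 5.7941, -14.5000° ≡ 345.5000°)

(7.7027, 5.7941, 345.5000°)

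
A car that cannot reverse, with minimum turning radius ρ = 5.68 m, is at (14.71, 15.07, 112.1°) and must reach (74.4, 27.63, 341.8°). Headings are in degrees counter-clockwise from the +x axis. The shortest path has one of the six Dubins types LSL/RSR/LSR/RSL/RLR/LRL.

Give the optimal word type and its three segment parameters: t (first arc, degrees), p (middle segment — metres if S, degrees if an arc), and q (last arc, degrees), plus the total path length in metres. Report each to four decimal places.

Let ψ = atan2(Δy, Δx) = atan2(12.56, 59.69) = 11.8829° be the start→goal bearing.
Normalize: d = |goal − start| / ρ = 60.997129/5.68 = 10.738931, α = (θ_start − ψ) mod 360° = 100.2171° = 1.749119 rad, β = (θ_goal − ψ) mod 360° = 329.9171° = 5.758140 rad.
Common terms: sin α = 0.984143, cos α = -0.177379, sin β = -0.501252, cos β = 0.865301, cos(α−β) = -0.646790, d² = 115.324641. Work in radians in the unit-radius frame; every candidate has L = ρ·(t + p + q).
LSL: p² = 2 + d² − 2cos(α−β) + 2d(sin α − sin β) = 150.521316; p = √p² = 12.268713; φ = atan2(cos β − cos α, d + sin α − sin β) = 0.085090 rad; t = (φ − α) mod 2π = 4.619156 rad, q = (β − φ) mod 2π = 5.673051 rad → L = 5.68·(4.619156 + 12.268713 + 5.673051) = 5.68·22.560919 = 128.146023 m
RSR: p² = 2 + d² − 2cos(α−β) + 2d(sin β − sin α) = 86.715125; p = √p² = 9.312096; φ = atan2(cos α − cos β, d − sin α + sin β) = -0.112206 rad; t = (α − φ) mod 2π = 1.861325 rad, q = (φ − β) mod 2π = 0.412839 rad → L = 5.68·(1.861325 + 9.312096 + 0.412839) = 5.68·11.586260 = 65.809955 m
LSR: p² = d² − 2 + 2cos(α−β) + 2d(sin α + sin β) = 122.402523; p = √p² = 11.063567; φ = atan2(−cos α − cos β, d + sin α + sin β) − atan2(−2, p) = 0.117617 rad; t = (φ − α) mod 2π = 4.651683 rad, q = (φ − β) mod 2π = 0.642661 rad → L = 5.68·(4.651683 + 11.063567 + 0.642661) = 5.68·16.357911 = 92.912936 m
RSL: p² = d² − 2 + 2cos(α−β) − 2d(sin α + sin β) = 101.659600; p = √p² = 10.082639; φ = atan2(cos α + cos β, d − sin α − sin β) − atan2(2, p) = -0.128844 rad; t = (α − φ) mod 2π = 1.877964 rad, q = (β − φ) mod 2π = 5.886985 rad → L = 5.68·(1.877964 + 10.082639 + 5.886985) = 5.68·17.847587 = 101.374294 m
RLR: c = (6 − d² + 2cos(α−β) + 2d(sin α − sin β))/8 = -9.839391, |c| > 1 → infeasible
LRL: c = (6 − d² + 2cos(α−β) − 2d(sin α − sin β))/8 = -17.815165, |c| > 1 → infeasible
Shortest: RSR with L = 65.809955 m ≈ 65.8100 m
Convert RSR to answer units (arcs ×180/π): t = 1.861325·180/π = 106.6461°, p = ρ·p = 5.68·9.312096 = 52.8927 m, q = 0.412839·180/π = 23.6539°, L = 65.8100 m.

RSR: t = 106.6461°, p = 52.8927 m, q = 23.6539°, L = 65.8100 m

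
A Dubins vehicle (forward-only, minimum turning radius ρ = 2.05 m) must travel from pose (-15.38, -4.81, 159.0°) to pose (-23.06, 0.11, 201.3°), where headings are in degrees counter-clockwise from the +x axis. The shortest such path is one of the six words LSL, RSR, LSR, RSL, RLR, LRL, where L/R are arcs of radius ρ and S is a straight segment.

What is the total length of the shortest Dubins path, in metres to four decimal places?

Let ψ = atan2(Δy, Δx) = atan2(4.92, -7.68) = 147.3554° be the start→goal bearing.
Normalize: d = |goal − start| / ρ = 9.120789/2.05 = 4.449166, α = (θ_start − ψ) mod 360° = 11.6446° = 0.203237 rad, β = (θ_goal − ψ) mod 360° = 53.9446° = 0.941512 rad.
Common terms: sin α = 0.201841, cos α = 0.979418, sin β = 0.808449, cos β = 0.588567, cos(α−β) = 0.739631, d² = 19.795074. Work in radians in the unit-radius frame; every candidate has L = ρ·(t + p + q).
LSL: p² = 2 + d² − 2cos(α−β) + 2d(sin α − sin β) = 14.918017; p = √p² = 3.862385; φ = atan2(cos β − cos α, d + sin α − sin β) = -0.101368 rad; t = (φ − α) mod 2π = 5.978580 rad, q = (β − φ) mod 2π = 1.042879 rad → L = 2.05·(5.978580 + 3.862385 + 1.042879) = 2.05·10.883844 = 22.311881 m
RSR: p² = 2 + d² − 2cos(α−β) + 2d(sin β − sin α) = 25.713608; p = √p² = 5.070859; φ = atan2(cos α − cos β, d − sin α + sin β) = 0.077155 rad; t = (α − φ) mod 2π = 0.126083 rad, q = (φ − β) mod 2π = 5.418828 rad → L = 2.05·(0.126083 + 5.070859 + 5.418828) = 2.05·10.615770 = 21.762328 m
LSR: p² = d² − 2 + 2cos(α−β) + 2d(sin α + sin β) = 28.264229; p = √p² = 5.316411; φ = atan2(−cos α − cos β, d + sin α + sin β) − atan2(−2, p) = 0.080139 rad; t = (φ − α) mod 2π = 6.160087 rad, q = (φ − β) mod 2π = 5.421813 rad → L = 2.05·(6.160087 + 5.316411 + 5.421813) = 2.05·16.898311 = 34.641538 m
RSL: p² = d² − 2 + 2cos(α−β) − 2d(sin α + sin β) = 10.284444; p = √p² = 3.206937; φ = atan2(cos α + cos β, d − sin α − sin β) − atan2(2, p) = -0.129829 rad; t = (α − φ) mod 2π = 0.333066 rad, q = (β − φ) mod 2π = 1.071340 rad → L = 2.05·(0.333066 + 3.206937 + 1.071340) = 2.05·4.611343 = 9.453253 m
RLR: c = (6 − d² + 2cos(α−β) + 2d(sin α − sin β))/8 = -2.214201, |c| > 1 → infeasible
LRL: c = (6 − d² + 2cos(α−β) − 2d(sin α − sin β))/8 = -0.864752; p = 2π − arccos c = 3.667732 rad; φ = atan2(cos β − cos α, d + sin α − sin β) = -0.101368 rad; t = (φ − α + p/2) mod 2π = 1.529261 rad, q = (β − α − t + p) mod 2π = 2.876746 rad → L = 2.05·(1.529261 + 3.667732 + 2.876746) = 2.05·8.073739 = 16.551165 m
Shortest: RSL with L = 9.453253 m ≈ 9.4533 m

9.4533 m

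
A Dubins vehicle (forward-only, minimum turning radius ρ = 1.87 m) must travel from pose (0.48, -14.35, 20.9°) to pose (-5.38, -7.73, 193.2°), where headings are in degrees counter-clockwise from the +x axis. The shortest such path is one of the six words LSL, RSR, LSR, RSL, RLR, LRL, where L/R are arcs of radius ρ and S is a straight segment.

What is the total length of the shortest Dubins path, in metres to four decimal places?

11.2831 m

Let ψ = atan2(Δy, Δx) = atan2(6.62, -5.86) = 131.5151° be the start→goal bearing.
Normalize: d = |goal − start| / ρ = 8.841041/1.87 = 4.727829, α = (θ_start − ψ) mod 360° = 249.3849° = 4.352587 rad, β = (θ_goal − ψ) mod 360° = 61.6849° = 1.076604 rad.
Common terms: sin α = -0.935967, cos α = -0.352089, sin β = 0.880352, cos β = 0.474321, cos(α−β) = -0.990983, d² = 22.352369. Work in radians in the unit-radius frame; every candidate has L = ρ·(t + p + q).
LSL: p² = 2 + d² − 2cos(α−β) + 2d(sin α − sin β) = 9.159847; p = √p² = 3.026524; φ = atan2(cos β − cos α, d + sin α − sin β) = 0.276568 rad; t = (φ − α) mod 2π = 2.207166 rad, q = (β − φ) mod 2π = 0.800036 rad → L = 1.87·(2.207166 + 3.026524 + 0.800036) = 1.87·6.033726 = 11.283068 m
RSR: p² = 2 + d² − 2cos(α−β) + 2d(sin β − sin α) = 43.508824; p = √p² = 6.596122; φ = atan2(cos α − cos β, d − sin α + sin β) = -0.125617 rad; t = (α − φ) mod 2π = 4.478204 rad, q = (φ − β) mod 2π = 5.080964 rad → L = 1.87·(4.478204 + 6.596122 + 5.080964) = 1.87·16.155290 = 30.210393 m
LSR: p² = d² − 2 + 2cos(α−β) + 2d(sin α + sin β) = 17.844531; p = √p² = 4.224279; φ = atan2(−cos α − cos β, d + sin α + sin β) − atan2(−2, p) = 0.416030 rad; t = (φ − α) mod 2π = 2.346629 rad, q = (φ − β) mod 2π = 5.622612 rad → L = 1.87·(2.346629 + 4.224279 + 5.622612) = 1.87·12.193519 = 22.801881 m
RSL: p² = d² − 2 + 2cos(α−β) − 2d(sin α + sin β) = 18.896274; p = √p² = 4.346985; φ = atan2(cos α + cos β, d − sin α − sin β) − atan2(2, p) = -0.405665 rad; t = (α − φ) mod 2π = 4.758252 rad, q = (β − φ) mod 2π = 1.482269 rad → L = 1.87·(4.758252 + 4.346985 + 1.482269) = 1.87·10.587505 = 19.798634 m
RLR: c = (6 − d² + 2cos(α−β) + 2d(sin α − sin β))/8 = -4.438603, |c| > 1 → infeasible
LRL: c = (6 − d² + 2cos(α−β) − 2d(sin α − sin β))/8 = -0.144981; p = 2π − arccos c = 4.566895 rad; φ = atan2(cos β − cos α, d + sin α − sin β) = 0.276568 rad; t = (φ − α + p/2) mod 2π = 4.490614 rad, q = (β − α − t + p) mod 2π = 3.083484 rad → L = 1.87·(4.490614 + 4.566895 + 3.083484) = 1.87·12.140993 = 22.703657 m
Shortest: LSL with L = 11.283068 m ≈ 11.2831 m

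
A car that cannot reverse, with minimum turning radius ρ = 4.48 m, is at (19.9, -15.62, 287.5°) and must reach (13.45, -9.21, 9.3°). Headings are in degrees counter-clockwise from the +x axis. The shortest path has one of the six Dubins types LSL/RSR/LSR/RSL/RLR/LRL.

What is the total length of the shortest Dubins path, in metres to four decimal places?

Let ψ = atan2(Δy, Δx) = atan2(6.41, -6.45) = 135.1782° be the start→goal bearing.
Normalize: d = |goal − start| / ρ = 9.093437/4.48 = 2.029785, α = (θ_start − ψ) mod 360° = 152.3218° = 2.658517 rad, β = (θ_goal − ψ) mod 360° = 234.1218° = 4.086196 rad.
Common terms: sin α = 0.464505, cos α = -0.885570, sin β = -0.810265, cos β = -0.586064, cos(α−β) = 0.142629, d² = 4.120028. Work in radians in the unit-radius frame; every candidate has L = ρ·(t + p + q).
LSL: p² = 2 + d² − 2cos(α−β) + 2d(sin α − sin β) = 11.009787; p = √p² = 3.318100; φ = atan2(cos β − cos α, d + sin α − sin β) = 0.090387 rad; t = (φ − α) mod 2π = 3.715056 rad, q = (β − φ) mod 2π = 3.995809 rad → L = 4.48·(3.715056 + 3.318100 + 3.995809) = 4.48·11.028965 = 49.409761 m
RSR: p² = 2 + d² − 2cos(α−β) + 2d(sin β − sin α) = 0.659752; p = √p² = 0.812251; φ = atan2(cos α − cos β, d − sin α + sin β) = -0.377649 rad; t = (α − φ) mod 2π = 3.036165 rad, q = (φ − β) mod 2π = 1.819341 rad → L = 4.48·(3.036165 + 0.812251 + 1.819341) = 4.48·5.667757 = 25.391552 m
LSR: p² = d² − 2 + 2cos(α−β) + 2d(sin α + sin β) = 1.001652; p = √p² = 1.000825; φ = atan2(−cos α − cos β, d + sin α + sin β) − atan2(−2, p) = 1.825013 rad; t = (φ − α) mod 2π = 5.449682 rad, q = (φ − β) mod 2π = 4.022003 rad → L = 4.48·(5.449682 + 1.000825 + 4.022003) = 4.48·10.472510 = 46.916844 m
RSL: p² = d² − 2 + 2cos(α−β) − 2d(sin α + sin β) = 3.808919; p = √p² = 1.951645; φ = atan2(cos α + cos β, d − sin α − sin β) − atan2(2, p) = -1.352264 rad; t = (α − φ) mod 2π = 4.010781 rad, q = (β − φ) mod 2π = 5.438460 rad → L = 4.48·(4.010781 + 1.951645 + 5.438460) = 4.48·11.400886 = 51.075970 m
RLR: c = (6 − d² + 2cos(α−β) + 2d(sin α − sin β))/8 = 0.917531; p = 2π − arccos c = 5.874216 rad; φ = atan2(cos α − cos β, d − sin α + sin β) = -0.377649 rad; t = (α − φ + p/2) mod 2π = 5.973273 rad, q = (α − β − t + p) mod 2π = 4.756449 rad → L = 4.48·(5.973273 + 5.874216 + 4.756449) = 4.48·16.603937 = 74.385639 m
LRL: c = (6 − d² + 2cos(α−β) − 2d(sin α − sin β))/8 = -0.376223; p = 2π − arccos c = 4.326672 rad; φ = atan2(cos β − cos α, d + sin α − sin β) = 0.090387 rad; t = (φ − α + p/2) mod 2π = 5.878392 rad, q = (β − α − t + p) mod 2π = 6.159145 rad → L = 4.48·(5.878392 + 4.326672 + 6.159145) = 4.48·16.364209 = 73.311656 m
Shortest: RSR with L = 25.391552 m ≈ 25.3916 m

25.3916 m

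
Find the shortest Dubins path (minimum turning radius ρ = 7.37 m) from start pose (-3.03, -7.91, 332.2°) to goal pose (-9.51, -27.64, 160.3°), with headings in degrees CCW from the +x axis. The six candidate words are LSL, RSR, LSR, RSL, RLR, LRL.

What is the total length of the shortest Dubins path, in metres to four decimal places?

Let ψ = atan2(Δy, Δx) = atan2(-19.73, -6.48) = -108.1819° be the start→goal bearing.
Normalize: d = |goal − start| / ρ = 20.766880/7.37 = 2.817758, α = (θ_start − ψ) mod 360° = 80.3819° = 1.402929 rad, β = (θ_goal − ψ) mod 360° = 268.4819° = 4.685894 rad.
Common terms: sin α = 0.985943, cos α = 0.167080, sin β = -0.999649, cos β = -0.026492, cos(α−β) = -0.990024, d² = 7.939763. Work in radians in the unit-radius frame; every candidate has L = ρ·(t + p + q).
LSL: p² = 2 + d² − 2cos(α−β) + 2d(sin α − sin β) = 23.109650; p = √p² = 4.807250; φ = atan2(cos β − cos α, d + sin α − sin β) = -0.040278 rad; t = (φ − α) mod 2π = 4.839978 rad, q = (β − φ) mod 2π = 4.726171 rad → L = 7.37·(4.839978 + 4.807250 + 4.726171) = 7.37·14.373399 = 105.931953 m
RSR: p² = 2 + d² − 2cos(α−β) + 2d(sin β − sin α) = 0.729970; p = √p² = 0.854383; φ = atan2(cos α − cos β, d − sin α + sin β) = 0.228548 rad; t = (α − φ) mod 2π = 1.174382 rad, q = (φ − β) mod 2π = 1.825839 rad → L = 7.37·(1.174382 + 0.854383 + 1.825839) = 7.37·3.854604 = 28.408432 m
LSR: p² = d² − 2 + 2cos(α−β) + 2d(sin α + sin β) = 3.882477; p = √p² = 1.970400; φ = atan2(−cos α − cos β, d + sin α + sin β) − atan2(−2, p) = 0.742758 rad; t = (φ − α) mod 2π = 5.623014 rad, q = (φ − β) mod 2π = 2.340049 rad → L = 7.37·(5.623014 + 1.970400 + 2.340049) = 7.37·9.933463 = 73.209626 m
RSL: p² = d² − 2 + 2cos(α−β) − 2d(sin α + sin β) = 4.036954; p = √p² = 2.009217; φ = atan2(cos α + cos β, d − sin α − sin β) − atan2(2, p) = -0.733488 rad; t = (α − φ) mod 2π = 2.136417 rad, q = (β − φ) mod 2π = 5.419382 rad → L = 7.37·(2.136417 + 2.009217 + 5.419382) = 7.37·9.565016 = 70.494170 m
RLR: c = (6 − d² + 2cos(α−β) + 2d(sin α − sin β))/8 = 0.908754; p = 2π − arccos c = 5.852677 rad; φ = atan2(cos α − cos β, d − sin α + sin β) = 0.228548 rad; t = (α − φ + p/2) mod 2π = 4.100720 rad, q = (α − β − t + p) mod 2π = 4.752178 rad → L = 7.37·(4.100720 + 5.852677 + 4.752178) = 7.37·14.705575 = 108.380086 m
LRL: c = (6 − d² + 2cos(α−β) − 2d(sin α − sin β))/8 = -1.888706, |c| > 1 → infeasible
Shortest: RSR with L = 28.408432 m ≈ 28.4084 m

28.4084 m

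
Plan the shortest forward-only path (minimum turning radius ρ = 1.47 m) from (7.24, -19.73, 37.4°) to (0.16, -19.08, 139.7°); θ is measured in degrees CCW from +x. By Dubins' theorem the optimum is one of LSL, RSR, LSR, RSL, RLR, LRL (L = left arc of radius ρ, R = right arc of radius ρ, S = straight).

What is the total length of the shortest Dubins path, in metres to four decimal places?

Let ψ = atan2(Δy, Δx) = atan2(0.65, -7.08) = 174.7545° be the start→goal bearing.
Normalize: d = |goal − start| / ρ = 7.109775/1.47 = 4.836582, α = (θ_start − ψ) mod 360° = 222.6455° = 3.885897 rad, β = (θ_goal − ψ) mod 360° = 324.9455° = 5.671369 rad.
Common terms: sin α = -0.677460, cos α = -0.735559, sin β = -0.574355, cos β = 0.818606, cos(α−β) = -0.213030, d² = 23.392522. Work in radians in the unit-radius frame; every candidate has L = ρ·(t + p + q).
LSL: p² = 2 + d² − 2cos(α−β) + 2d(sin α − sin β) = 24.821231; p = √p² = 4.982091; φ = atan2(cos β − cos α, d + sin α − sin β) = 0.317245 rad; t = (φ − α) mod 2π = 2.714533 rad, q = (β − φ) mod 2π = 5.354124 rad → L = 1.47·(2.714533 + 4.982091 + 5.354124) = 1.47·13.050748 = 19.184600 m
RSR: p² = 2 + d² − 2cos(α−β) + 2d(sin β − sin α) = 26.815934; p = √p² = 5.178410; φ = atan2(cos α − cos β, d − sin α + sin β) = -0.304823 rad; t = (α − φ) mod 2π = 4.190720 rad, q = (φ − β) mod 2π = 0.306994 rad → L = 1.47·(4.190720 + 5.178410 + 0.306994) = 1.47·9.676124 = 14.223902 m
LSR: p² = d² − 2 + 2cos(α−β) + 2d(sin α + sin β) = 8.857444; p = √p² = 2.976146; φ = atan2(−cos α − cos β, d + sin α + sin β) − atan2(−2, p) = 0.568530 rad; t = (φ − α) mod 2π = 2.965819 rad, q = (φ − β) mod 2π = 1.180347 rad → L = 1.47·(2.965819 + 2.976146 + 1.180347) = 1.47·7.122311 = 10.469797 m
RSL: p² = d² − 2 + 2cos(α−β) − 2d(sin α + sin β) = 33.075478; p = √p² = 5.751128; φ = atan2(cos α + cos β, d − sin α − sin β) − atan2(2, p) = -0.321037 rad; t = (α − φ) mod 2π = 4.206934 rad, q = (β − φ) mod 2π = 5.992406 rad → L = 1.47·(4.206934 + 5.751128 + 5.992406) = 1.47·15.950468 = 23.447187 m
RLR: c = (6 − d² + 2cos(α−β) + 2d(sin α − sin β))/8 = -2.351992, |c| > 1 → infeasible
LRL: c = (6 − d² + 2cos(α−β) − 2d(sin α − sin β))/8 = -2.102654, |c| > 1 → infeasible
Shortest: LSR with L = 10.469797 m ≈ 10.4698 m

10.4698 m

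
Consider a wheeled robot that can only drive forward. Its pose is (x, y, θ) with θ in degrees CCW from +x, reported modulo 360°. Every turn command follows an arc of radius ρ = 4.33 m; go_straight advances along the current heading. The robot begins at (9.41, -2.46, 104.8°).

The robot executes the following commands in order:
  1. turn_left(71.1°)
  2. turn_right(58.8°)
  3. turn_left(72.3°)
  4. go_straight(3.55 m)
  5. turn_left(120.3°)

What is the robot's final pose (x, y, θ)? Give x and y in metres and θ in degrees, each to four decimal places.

set_pose: (x, y, θ) = (9.4100, -2.4600, 104.8000°), ρ = 4.33
turn_left(71.1°): centre at ρ to the left, rotate +71.1° → (5.5332, 0.7528, 175.9000°)
turn_right(58.8°): centre at ρ to the right, rotate −58.8° → (1.9882, 3.0992, 117.1000°)
turn_left(72.3°): centre at ρ to the left, rotate +72.3° → (-2.5736, 5.3986, 189.4000°)
go_straight(3.55): x += 3.55·cos θ, y += 3.55·sin θ → (-6.0760, 4.8188, 189.4000°)
turn_left(120.3°): centre at ρ to the left, rotate +120.3° → (-8.7003, -2.2189, 309.7000°)

(-8.7003, -2.2189, 309.7000°)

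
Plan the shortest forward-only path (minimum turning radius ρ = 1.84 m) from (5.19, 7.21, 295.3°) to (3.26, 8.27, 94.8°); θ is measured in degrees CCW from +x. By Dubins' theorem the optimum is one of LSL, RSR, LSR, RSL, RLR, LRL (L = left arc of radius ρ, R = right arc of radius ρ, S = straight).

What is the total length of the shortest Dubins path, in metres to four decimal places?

10.5786 m

Let ψ = atan2(Δy, Δx) = atan2(1.06, -1.93) = 151.2234° be the start→goal bearing.
Normalize: d = |goal − start| / ρ = 2.201931/1.84 = 1.196702, α = (θ_start − ψ) mod 360° = 144.0766° = 2.514611 rad, β = (θ_goal − ψ) mod 360° = 303.5766° = 5.298411 rad.
Common terms: sin α = 0.586703, cos α = -0.809802, sin β = -0.833147, cos β = 0.553051, cos(α−β) = -0.936672, d² = 1.432095. Work in radians in the unit-radius frame; every candidate has L = ρ·(t + p + q).
LSL: p² = 2 + d² − 2cos(α−β) + 2d(sin α − sin β) = 8.703714; p = √p² = 2.950206; φ = atan2(cos β − cos α, d + sin α − sin β) = 0.480195 rad; t = (φ − α) mod 2π = 4.248769 rad, q = (β − φ) mod 2π = 4.818216 rad → L = 1.84·(4.248769 + 2.950206 + 4.818216) = 1.84·12.017191 = 22.111632 m
RSR: p² = 2 + d² − 2cos(α−β) + 2d(sin β − sin α) = 1.907164; p = √p² = 1.381001; φ = atan2(cos α − cos β, d − sin α + sin β) = -1.733093 rad; t = (α − φ) mod 2π = 4.247704 rad, q = (φ − β) mod 2π = 5.534867 rad → L = 1.84·(4.247704 + 1.381001 + 5.534867) = 1.84·11.163572 = 20.540972 m
LSR: p² = d² − 2 + 2cos(α−β) + 2d(sin α + sin β) = -3.031090 < 0 → infeasible
RSL: p² = d² − 2 + 2cos(α−β) − 2d(sin α + sin β) = -1.851410 < 0 → infeasible
RLR: c = (6 − d² + 2cos(α−β) + 2d(sin α − sin β))/8 = 0.761604; p = 2π − arccos c = 5.578174 rad; φ = atan2(cos α − cos β, d − sin α + sin β) = -1.733093 rad; t = (α − φ + p/2) mod 2π = 0.753605 rad, q = (α − β − t + p) mod 2π = 2.040769 rad → L = 1.84·(0.753605 + 5.578174 + 2.040769) = 1.84·8.372549 = 15.405489 m
LRL: c = (6 − d² + 2cos(α−β) − 2d(sin α − sin β))/8 = -0.087964; p = 2π − arccos c = 4.624311 rad; φ = atan2(cos β − cos α, d + sin α − sin β) = 0.480195 rad; t = (φ − α + p/2) mod 2π = 0.277739 rad, q = (β − α − t + p) mod 2π = 0.847186 rad → L = 1.84·(0.277739 + 4.624311 + 0.847186) = 1.84·5.749237 = 10.578596 m
Shortest: LRL with L = 10.578596 m ≈ 10.5786 m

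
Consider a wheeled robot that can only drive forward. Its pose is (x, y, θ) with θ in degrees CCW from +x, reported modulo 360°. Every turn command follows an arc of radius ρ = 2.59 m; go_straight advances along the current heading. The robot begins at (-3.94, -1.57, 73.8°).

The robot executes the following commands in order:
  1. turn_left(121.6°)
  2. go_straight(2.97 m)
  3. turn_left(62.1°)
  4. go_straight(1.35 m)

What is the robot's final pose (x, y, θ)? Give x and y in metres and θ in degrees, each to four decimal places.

set_pose: (x, y, θ) = (-3.9400, -1.5700, 73.8000°), ρ = 2.59
turn_left(121.6°): centre at ρ to the left, rotate +121.6° → (-7.1150, 1.6496, 195.4000°)
go_straight(2.97): x += 2.97·cos θ, y += 2.97·sin θ → (-9.9783, 0.8609, 195.4000°)
turn_left(62.1°): centre at ρ to the left, rotate +62.1° → (-11.8191, -1.0755, 257.5000°)
go_straight(1.35): x += 1.35·cos θ, y += 1.35·sin θ → (-12.1113, -2.3935, 257.5000°)

(-12.1113, -2.3935, 257.5000°)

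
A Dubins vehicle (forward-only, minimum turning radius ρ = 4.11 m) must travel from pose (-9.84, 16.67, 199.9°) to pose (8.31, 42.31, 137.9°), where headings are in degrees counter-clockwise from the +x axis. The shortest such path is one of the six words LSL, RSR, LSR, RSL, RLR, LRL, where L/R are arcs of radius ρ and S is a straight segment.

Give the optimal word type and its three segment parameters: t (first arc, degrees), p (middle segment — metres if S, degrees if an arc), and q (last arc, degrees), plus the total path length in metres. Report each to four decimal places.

RSL: t = 170.8605°, p = 23.7721 m, q = 108.8605°, L = 43.8373 m

Let ψ = atan2(Δy, Δx) = atan2(25.64, 18.15) = 54.7062° be the start→goal bearing.
Normalize: d = |goal − start| / ρ = 31.413884/4.11 = 7.643281, α = (θ_start − ψ) mod 360° = 145.1938° = 2.534111 rad, β = (θ_goal − ψ) mod 360° = 83.1938° = 1.452007 rad.
Common terms: sin α = 0.570802, cos α = -0.821088, sin β = 0.992953, cos β = 0.118511, cos(α−β) = 0.469472, d² = 58.419741. Work in radians in the unit-radius frame; every candidate has L = ρ·(t + p + q).
LSL: p² = 2 + d² − 2cos(α−β) + 2d(sin α − sin β) = 53.027559; p = √p² = 7.282002; φ = atan2(cos β − cos α, d + sin α − sin β) = 0.129391 rad; t = (φ − α) mod 2π = 3.878466 rad, q = (β − φ) mod 2π = 1.322616 rad → L = 4.11·(3.878466 + 7.282002 + 1.322616) = 4.11·12.483084 = 51.305474 m
RSR: p² = 2 + d² − 2cos(α−β) + 2d(sin β − sin α) = 65.934036; p = √p² = 8.119978; φ = atan2(cos α − cos β, d − sin α + sin β) = -0.115974 rad; t = (α − φ) mod 2π = 2.650085 rad, q = (φ − β) mod 2π = 4.715204 rad → L = 4.11·(2.650085 + 8.119978 + 4.715204) = 4.11·15.485267 = 63.644447 m
LSR: p² = d² − 2 + 2cos(α−β) + 2d(sin α + sin β) = 81.263113; p = √p² = 9.014606; φ = atan2(−cos α − cos β, d + sin α + sin β) − atan2(−2, p) = 0.294487 rad; t = (φ − α) mod 2π = 4.043562 rad, q = (φ − β) mod 2π = 5.125666 rad → L = 4.11·(4.043562 + 9.014606 + 5.125666) = 4.11·18.183833 = 74.735553 m
RSL: p² = d² − 2 + 2cos(α−β) − 2d(sin α + sin β) = 33.454254; p = √p² = 5.783965; φ = atan2(cos α + cos β, d − sin α − sin β) − atan2(2, p) = -0.447968 rad; t = (α − φ) mod 2π = 2.982078 rad, q = (β − φ) mod 2π = 1.899974 rad → L = 4.11·(2.982078 + 5.783965 + 1.899974) = 4.11·10.666018 = 43.837334 m
RLR: c = (6 − d² + 2cos(α−β) + 2d(sin α − sin β))/8 = -7.241754, |c| > 1 → infeasible
LRL: c = (6 − d² + 2cos(α−β) − 2d(sin α − sin β))/8 = -5.628445, |c| > 1 → infeasible
Shortest: RSL with L = 43.837334 m ≈ 43.8373 m
Convert RSL to answer units (arcs ×180/π): t = 2.982078·180/π = 170.8605°, p = ρ·p = 4.11·5.783965 = 23.7721 m, q = 1.899974·180/π = 108.8605°, L = 43.8373 m.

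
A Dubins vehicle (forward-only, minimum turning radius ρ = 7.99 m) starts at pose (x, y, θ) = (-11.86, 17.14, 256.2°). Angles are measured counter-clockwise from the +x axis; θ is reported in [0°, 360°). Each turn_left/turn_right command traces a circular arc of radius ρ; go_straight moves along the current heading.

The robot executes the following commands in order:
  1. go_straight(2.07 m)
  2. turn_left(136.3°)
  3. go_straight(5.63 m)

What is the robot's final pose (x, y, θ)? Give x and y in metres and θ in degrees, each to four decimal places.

(4.4469, 9.5102, 32.5000°)

set_pose: (x, y, θ) = (-11.8600, 17.1400, 256.2000°), ρ = 7.99
go_straight(2.07): x += 2.07·cos θ, y += 2.07·sin θ → (-12.3538, 15.1298, 256.2000°)
turn_left(136.3°): centre at ρ to the left, rotate +136.3° → (-0.3014, 6.4852, 392.5000° ≡ 32.5000°)
go_straight(5.63): x += 5.63·cos θ, y += 5.63·sin θ → (4.4469, 9.5102, 32.5000°)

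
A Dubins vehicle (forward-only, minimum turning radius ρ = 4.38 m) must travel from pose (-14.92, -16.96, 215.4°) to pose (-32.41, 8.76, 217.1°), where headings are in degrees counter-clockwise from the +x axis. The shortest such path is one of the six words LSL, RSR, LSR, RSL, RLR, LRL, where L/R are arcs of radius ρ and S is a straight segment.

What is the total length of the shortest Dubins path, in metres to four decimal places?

Let ψ = atan2(Δy, Δx) = atan2(25.72, -17.49) = 124.2163° be the start→goal bearing.
Normalize: d = |goal − start| / ρ = 31.103352/4.38 = 7.101222, α = (θ_start − ψ) mod 360° = 91.1837° = 1.591456 rad, β = (θ_goal − ψ) mod 360° = 92.8837° = 1.621126 rad.
Common terms: sin α = 0.999787, cos α = -0.020658, sin β = 0.998734, cos β = -0.050309, cos(α−β) = 0.999560, d² = 50.427352. Work in radians in the unit-radius frame; every candidate has L = ρ·(t + p + q).
LSL: p² = 2 + d² − 2cos(α−β) + 2d(sin α − sin β) = 50.443186; p = √p² = 7.102337; φ = atan2(cos β − cos α, d + sin α − sin β) = -0.004175 rad; t = (φ − α) mod 2π = 4.687555 rad, q = (β − φ) mod 2π = 1.625301 rad → L = 4.38·(4.687555 + 7.102337 + 1.625301) = 4.38·13.415193 = 58.758544 m
RSR: p² = 2 + d² − 2cos(α−β) + 2d(sin β − sin α) = 50.413279; p = √p² = 7.100231; φ = atan2(cos α − cos β, d − sin α + sin β) = 0.004176 rad; t = (α − φ) mod 2π = 1.587280 rad, q = (φ − β) mod 2π = 4.666235 rad → L = 4.38·(1.587280 + 7.100231 + 4.666235) = 4.38·13.353746 = 58.489406 m
LSR: p² = d² − 2 + 2cos(α−β) + 2d(sin α + sin β) = 78.810345; p = √p² = 8.877519; φ = atan2(−cos α − cos β, d + sin α + sin β) − atan2(−2, p) = 0.229387 rad; t = (φ − α) mod 2π = 4.921117 rad, q = (φ − β) mod 2π = 4.891446 rad → L = 4.38·(4.921117 + 8.877519 + 4.891446) = 4.38·18.690082 = 81.862561 m
RSL: p² = d² − 2 + 2cos(α−β) − 2d(sin α + sin β) = 22.042600; p = √p² = 4.694955; φ = atan2(cos α + cos β, d − sin α − sin β) − atan2(2, p) = -0.416615 rad; t = (α − φ) mod 2π = 2.008071 rad, q = (β − φ) mod 2π = 2.037741 rad → L = 4.38·(2.008071 + 4.694955 + 2.037741) = 4.38·8.740766 = 38.284557 m
RLR: c = (6 − d² + 2cos(α−β) + 2d(sin α − sin β))/8 = -5.301660, |c| > 1 → infeasible
LRL: c = (6 − d² + 2cos(α−β) − 2d(sin α − sin β))/8 = -5.305398, |c| > 1 → infeasible
Shortest: RSL with L = 38.284557 m ≈ 38.2846 m

38.2846 m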